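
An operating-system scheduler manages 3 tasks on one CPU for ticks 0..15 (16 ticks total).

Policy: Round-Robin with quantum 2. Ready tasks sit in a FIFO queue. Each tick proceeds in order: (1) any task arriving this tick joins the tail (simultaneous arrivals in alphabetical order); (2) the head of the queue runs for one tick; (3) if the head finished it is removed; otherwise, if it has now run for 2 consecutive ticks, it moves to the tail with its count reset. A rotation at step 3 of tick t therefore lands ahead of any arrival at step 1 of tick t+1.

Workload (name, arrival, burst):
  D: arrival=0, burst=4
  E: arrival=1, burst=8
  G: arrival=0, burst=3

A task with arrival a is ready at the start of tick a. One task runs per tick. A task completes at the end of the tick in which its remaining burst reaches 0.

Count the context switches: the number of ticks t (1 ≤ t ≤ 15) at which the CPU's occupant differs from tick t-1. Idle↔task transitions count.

context switches = 6

t=0: queue=[D,G] q_used=0 → run D
t=1: queue=[D,G,E] q_used=1 → run D
t=2: queue=[G,E,D] q_used=0 → run G
t=3: queue=[G,E,D] q_used=1 → run G
t=4: queue=[E,D,G] q_used=0 → run E
t=5: queue=[E,D,G] q_used=1 → run E
t=6: queue=[D,G,E] q_used=0 → run D
t=7: queue=[D,G,E] q_used=1 → run D
t=8: queue=[G,E] q_used=0 → run G
t=9: queue=[E] q_used=0 → run E
t=10: queue=[E] q_used=1 → run E
t=11: queue=[E] q_used=0 → run E
t=12: queue=[E] q_used=1 → run E
t=13: queue=[E] q_used=0 → run E
t=14: queue=[E] q_used=1 → run E
t=15: (idle)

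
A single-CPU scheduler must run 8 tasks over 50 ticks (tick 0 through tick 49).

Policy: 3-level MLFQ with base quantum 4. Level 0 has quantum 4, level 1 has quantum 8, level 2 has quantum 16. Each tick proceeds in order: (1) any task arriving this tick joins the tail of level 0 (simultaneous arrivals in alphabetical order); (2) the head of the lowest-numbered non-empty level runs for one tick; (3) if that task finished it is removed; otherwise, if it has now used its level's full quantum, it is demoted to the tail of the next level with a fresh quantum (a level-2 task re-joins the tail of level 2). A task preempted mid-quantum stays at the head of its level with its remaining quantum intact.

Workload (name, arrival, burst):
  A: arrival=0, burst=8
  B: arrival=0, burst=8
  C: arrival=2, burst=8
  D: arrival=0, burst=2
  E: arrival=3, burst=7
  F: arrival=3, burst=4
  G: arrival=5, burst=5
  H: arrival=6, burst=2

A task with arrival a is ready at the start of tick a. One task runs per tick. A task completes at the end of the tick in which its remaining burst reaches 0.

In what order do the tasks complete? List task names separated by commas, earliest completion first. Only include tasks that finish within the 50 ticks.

completion order = D, F, H, A, B, C, E, G

t=0: L0/L1/L2 = ABD/-/- → run A
t=1: L0/L1/L2 = ABD/-/- → run A
t=2: L0/L1/L2 = ABDC/-/- → run A
t=3: L0/L1/L2 = ABDCEF/-/- → run A
t=4: L0/L1/L2 = BDCEF/A/- → run B
t=5: L0/L1/L2 = BDCEFG/A/- → run B
t=6: L0/L1/L2 = BDCEFGH/A/- → run B
t=7: L0/L1/L2 = BDCEFGH/A/- → run B
t=8: L0/L1/L2 = DCEFGH/AB/- → run D
t=9: L0/L1/L2 = DCEFGH/AB/- → run D
t=10: L0/L1/L2 = CEFGH/AB/- → run C
t=11: L0/L1/L2 = CEFGH/AB/- → run C
t=12: L0/L1/L2 = CEFGH/AB/- → run C
t=13: L0/L1/L2 = CEFGH/AB/- → run C
t=14: L0/L1/L2 = EFGH/ABC/- → run E
t=15: L0/L1/L2 = EFGH/ABC/- → run E
t=16: L0/L1/L2 = EFGH/ABC/- → run E
t=17: L0/L1/L2 = EFGH/ABC/- → run E
t=18: L0/L1/L2 = FGH/ABCE/- → run F
t=19: L0/L1/L2 = FGH/ABCE/- → run F
t=20: L0/L1/L2 = FGH/ABCE/- → run F
t=21: L0/L1/L2 = FGH/ABCE/- → run F
t=22: L0/L1/L2 = GH/ABCE/- → run G
t=23: L0/L1/L2 = GH/ABCE/- → run G
t=24: L0/L1/L2 = GH/ABCE/- → run G
t=25: L0/L1/L2 = GH/ABCE/- → run G
t=26: L0/L1/L2 = H/ABCEG/- → run H
t=27: L0/L1/L2 = H/ABCEG/- → run H
t=28: L0/L1/L2 = -/ABCEG/- → run A
t=29: L0/L1/L2 = -/ABCEG/- → run A
t=30: L0/L1/L2 = -/ABCEG/- → run A
t=31: L0/L1/L2 = -/ABCEG/- → run A
t=32: L0/L1/L2 = -/BCEG/- → run B
t=33: L0/L1/L2 = -/BCEG/- → run B
t=34: L0/L1/L2 = -/BCEG/- → run B
t=35: L0/L1/L2 = -/BCEG/- → run B
t=36: L0/L1/L2 = -/CEG/- → run C
t=37: L0/L1/L2 = -/CEG/- → run C
t=38: L0/L1/L2 = -/CEG/- → run C
t=39: L0/L1/L2 = -/CEG/- → run C
t=40: L0/L1/L2 = -/EG/- → run E
t=41: L0/L1/L2 = -/EG/- → run E
t=42: L0/L1/L2 = -/EG/- → run E
t=43: L0/L1/L2 = -/G/- → run G
t=44: (idle)
t=45: (idle)
t=46: (idle)
t=47: (idle)
t=48: (idle)
t=49: (idle)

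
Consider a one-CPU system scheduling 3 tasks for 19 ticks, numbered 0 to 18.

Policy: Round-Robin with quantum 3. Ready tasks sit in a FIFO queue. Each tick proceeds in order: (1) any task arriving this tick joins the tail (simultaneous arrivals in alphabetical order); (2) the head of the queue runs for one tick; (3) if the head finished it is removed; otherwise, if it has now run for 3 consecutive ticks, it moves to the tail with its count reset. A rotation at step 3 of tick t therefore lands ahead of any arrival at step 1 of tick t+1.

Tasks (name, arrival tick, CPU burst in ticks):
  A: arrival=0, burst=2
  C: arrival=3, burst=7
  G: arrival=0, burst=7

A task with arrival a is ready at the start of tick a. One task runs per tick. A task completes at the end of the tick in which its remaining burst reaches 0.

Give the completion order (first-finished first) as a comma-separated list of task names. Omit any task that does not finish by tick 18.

completion order = A, G, C

t=0: queue=[A,G] q_used=0 → run A
t=1: queue=[A,G] q_used=1 → run A
t=2: queue=[G] q_used=0 → run G
t=3: queue=[G,C] q_used=1 → run G
t=4: queue=[G,C] q_used=2 → run G
t=5: queue=[C,G] q_used=0 → run C
t=6: queue=[C,G] q_used=1 → run C
t=7: queue=[C,G] q_used=2 → run C
t=8: queue=[G,C] q_used=0 → run G
t=9: queue=[G,C] q_used=1 → run G
t=10: queue=[G,C] q_used=2 → run G
t=11: queue=[C,G] q_used=0 → run C
t=12: queue=[C,G] q_used=1 → run C
t=13: queue=[C,G] q_used=2 → run C
t=14: queue=[G,C] q_used=0 → run G
t=15: queue=[C] q_used=0 → run C
t=16: (idle)
t=17: (idle)
t=18: (idle)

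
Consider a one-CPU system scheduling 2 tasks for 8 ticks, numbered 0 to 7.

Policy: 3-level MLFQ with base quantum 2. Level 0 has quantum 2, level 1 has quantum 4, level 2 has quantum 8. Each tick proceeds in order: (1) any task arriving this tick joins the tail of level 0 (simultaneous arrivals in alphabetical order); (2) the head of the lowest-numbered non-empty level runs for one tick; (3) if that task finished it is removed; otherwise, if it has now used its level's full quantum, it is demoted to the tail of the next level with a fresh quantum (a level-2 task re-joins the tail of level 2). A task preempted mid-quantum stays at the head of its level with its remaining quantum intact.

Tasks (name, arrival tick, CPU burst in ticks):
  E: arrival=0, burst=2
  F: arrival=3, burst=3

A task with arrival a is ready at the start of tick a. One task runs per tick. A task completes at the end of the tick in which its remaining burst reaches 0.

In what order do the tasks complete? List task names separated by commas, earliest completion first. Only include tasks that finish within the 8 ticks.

t=0: L0/L1/L2 = E/-/- → run E
t=1: L0/L1/L2 = E/-/- → run E
t=2: (idle)
t=3: L0/L1/L2 = F/-/- → run F
t=4: L0/L1/L2 = F/-/- → run F
t=5: L0/L1/L2 = -/F/- → run F
t=6: (idle)
t=7: (idle)

completion order = E, F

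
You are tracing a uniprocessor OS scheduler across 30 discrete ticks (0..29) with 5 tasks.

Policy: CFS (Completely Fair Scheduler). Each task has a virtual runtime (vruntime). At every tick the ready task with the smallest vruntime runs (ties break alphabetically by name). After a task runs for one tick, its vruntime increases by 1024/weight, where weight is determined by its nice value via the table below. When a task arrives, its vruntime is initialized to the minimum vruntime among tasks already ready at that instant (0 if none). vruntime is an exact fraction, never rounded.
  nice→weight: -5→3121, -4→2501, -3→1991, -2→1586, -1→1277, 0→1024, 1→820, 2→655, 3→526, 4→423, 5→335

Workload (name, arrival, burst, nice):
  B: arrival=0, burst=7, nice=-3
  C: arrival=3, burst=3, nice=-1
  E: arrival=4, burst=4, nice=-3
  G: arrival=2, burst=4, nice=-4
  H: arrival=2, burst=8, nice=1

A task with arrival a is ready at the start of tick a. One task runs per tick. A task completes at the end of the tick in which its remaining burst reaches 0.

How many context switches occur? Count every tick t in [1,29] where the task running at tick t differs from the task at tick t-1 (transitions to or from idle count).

t=0: vr[B=0] → run B
t=1: vr[B=1024/1991] → run B
t=2: vr[B=2048/1991 G=2048/1991 H=2048/1991] → run B
t=3: vr[B=3072/1991 C=2048/1991 G=2048/1991 H=2048/1991] → run C
t=4: vr[B=3072/1991 C=4654080/2542507 E=2048/1991 G=2048/1991 H=2048/1991] → run E
t=5: vr[B=3072/1991 C=4654080/2542507 E=3072/1991 G=2048/1991 H=2048/1991] → run G
t=6: vr[B=3072/1991 C=4654080/2542507 E=3072/1991 G=7160832/4979491 H=2048/1991] → run H
t=7: vr[B=3072/1991 C=4654080/2542507 E=3072/1991 G=7160832/4979491 H=929536/408155] → run G
t=8: vr[B=3072/1991 C=4654080/2542507 E=3072/1991 G=9199616/4979491 H=929536/408155] → run B
t=9: vr[B=4096/1991 C=4654080/2542507 E=3072/1991 G=9199616/4979491 H=929536/408155] → run E
t=10: vr[B=4096/1991 C=4654080/2542507 E=4096/1991 G=9199616/4979491 H=929536/408155] → run C
t=11: vr[B=4096/1991 C=6692864/2542507 E=4096/1991 G=9199616/4979491 H=929536/408155] → run G
t=12: vr[B=4096/1991 C=6692864/2542507 E=4096/1991 G=11238400/4979491 H=929536/408155] → run B
t=13: vr[B=5120/1991 C=6692864/2542507 E=4096/1991 G=11238400/4979491 H=929536/408155] → run E
t=14: vr[B=5120/1991 C=6692864/2542507 E=5120/1991 G=11238400/4979491 H=929536/408155] → run G
t=15: vr[B=5120/1991 C=6692864/2542507 E=5120/1991 H=929536/408155] → run H
t=16: vr[B=5120/1991 C=6692864/2542507 E=5120/1991 H=1439232/408155] → run B
t=17: vr[B=6144/1991 C=6692864/2542507 E=5120/1991 H=1439232/408155] → run E
t=18: vr[B=6144/1991 C=6692864/2542507 H=1439232/408155] → run C
t=19: vr[B=6144/1991 H=1439232/408155] → run B
t=20: vr[H=1439232/408155] → run H
t=21: vr[H=1948928/408155] → run H
t=22: vr[H=2458624/408155] → run H
t=23: vr[H=593664/81631] → run H
t=24: vr[H=3478016/408155] → run H
t=25: vr[H=3987712/408155] → run H
t=26: (idle)
t=27: (idle)
t=28: (idle)
t=29: (idle)

context switches = 19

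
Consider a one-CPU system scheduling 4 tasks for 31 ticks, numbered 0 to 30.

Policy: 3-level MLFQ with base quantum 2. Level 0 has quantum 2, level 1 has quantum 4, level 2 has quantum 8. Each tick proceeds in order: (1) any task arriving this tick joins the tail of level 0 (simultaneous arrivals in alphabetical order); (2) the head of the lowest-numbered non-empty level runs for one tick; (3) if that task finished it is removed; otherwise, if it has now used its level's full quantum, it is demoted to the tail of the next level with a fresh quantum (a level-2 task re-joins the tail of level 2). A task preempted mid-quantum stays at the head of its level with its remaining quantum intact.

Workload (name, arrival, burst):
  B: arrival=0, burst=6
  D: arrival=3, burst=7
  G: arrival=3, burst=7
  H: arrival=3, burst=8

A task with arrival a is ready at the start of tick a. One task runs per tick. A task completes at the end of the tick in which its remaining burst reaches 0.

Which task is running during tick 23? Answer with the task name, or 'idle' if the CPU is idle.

t=0: L0/L1/L2 = B/-/- → run B
t=1: L0/L1/L2 = B/-/- → run B
t=2: L0/L1/L2 = -/B/- → run B
t=3: L0/L1/L2 = DGH/B/- → run D
t=4: L0/L1/L2 = DGH/B/- → run D
t=5: L0/L1/L2 = GH/BD/- → run G
t=6: L0/L1/L2 = GH/BD/- → run G
t=7: L0/L1/L2 = H/BDG/- → run H
t=8: L0/L1/L2 = H/BDG/- → run H
t=9: L0/L1/L2 = -/BDGH/- → run B
t=10: L0/L1/L2 = -/BDGH/- → run B
t=11: L0/L1/L2 = -/BDGH/- → run B
t=12: L0/L1/L2 = -/DGH/- → run D
t=13: L0/L1/L2 = -/DGH/- → run D
t=14: L0/L1/L2 = -/DGH/- → run D
t=15: L0/L1/L2 = -/DGH/- → run D
t=16: L0/L1/L2 = -/GH/D → run G
t=17: L0/L1/L2 = -/GH/D → run G
t=18: L0/L1/L2 = -/GH/D → run G
t=19: L0/L1/L2 = -/GH/D → run G
t=20: L0/L1/L2 = -/H/DG → run H
t=21: L0/L1/L2 = -/H/DG → run H
t=22: L0/L1/L2 = -/H/DG → run H
t=23: L0/L1/L2 = -/H/DG → run H
t=24: L0/L1/L2 = -/-/DGH → run D
t=25: L0/L1/L2 = -/-/GH → run G
t=26: L0/L1/L2 = -/-/H → run H
t=27: L0/L1/L2 = -/-/H → run H
t=28: (idle)
t=29: (idle)
t=30: (idle)

running at tick 23 = H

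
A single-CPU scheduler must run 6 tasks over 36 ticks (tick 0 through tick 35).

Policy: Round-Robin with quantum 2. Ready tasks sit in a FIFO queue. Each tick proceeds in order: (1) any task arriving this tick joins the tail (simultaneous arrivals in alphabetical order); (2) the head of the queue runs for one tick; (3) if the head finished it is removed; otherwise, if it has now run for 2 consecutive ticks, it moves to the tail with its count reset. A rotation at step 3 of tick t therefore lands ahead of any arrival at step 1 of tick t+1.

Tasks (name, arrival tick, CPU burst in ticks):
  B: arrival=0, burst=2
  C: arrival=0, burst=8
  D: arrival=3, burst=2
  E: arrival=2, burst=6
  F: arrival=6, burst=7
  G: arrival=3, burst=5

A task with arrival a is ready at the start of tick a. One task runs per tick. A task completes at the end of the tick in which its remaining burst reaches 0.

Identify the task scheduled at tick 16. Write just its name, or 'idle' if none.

t=0: queue=[B,C] q_used=0 → run B
t=1: queue=[B,C] q_used=1 → run B
t=2: queue=[C,E] q_used=0 → run C
t=3: queue=[C,E,D,G] q_used=1 → run C
t=4: queue=[E,D,G,C] q_used=0 → run E
t=5: queue=[E,D,G,C] q_used=1 → run E
t=6: queue=[D,G,C,E,F] q_used=0 → run D
t=7: queue=[D,G,C,E,F] q_used=1 → run D
t=8: queue=[G,C,E,F] q_used=0 → run G
t=9: queue=[G,C,E,F] q_used=1 → run G
t=10: queue=[C,E,F,G] q_used=0 → run C
t=11: queue=[C,E,F,G] q_used=1 → run C
t=12: queue=[E,F,G,C] q_used=0 → run E
t=13: queue=[E,F,G,C] q_used=1 → run E
t=14: queue=[F,G,C,E] q_used=0 → run F
t=15: queue=[F,G,C,E] q_used=1 → run F
t=16: queue=[G,C,E,F] q_used=0 → run G
t=17: queue=[G,C,E,F] q_used=1 → run G
t=18: queue=[C,E,F,G] q_used=0 → run C
t=19: queue=[C,E,F,G] q_used=1 → run C
t=20: queue=[E,F,G,C] q_used=0 → run E
t=21: queue=[E,F,G,C] q_used=1 → run E
t=22: queue=[F,G,C] q_used=0 → run F
t=23: queue=[F,G,C] q_used=1 → run F
t=24: queue=[G,C,F] q_used=0 → run G
t=25: queue=[C,F] q_used=0 → run C
t=26: queue=[C,F] q_used=1 → run C
t=27: queue=[F] q_used=0 → run F
t=28: queue=[F] q_used=1 → run F
t=29: queue=[F] q_used=0 → run F
t=30: (idle)
t=31: (idle)
t=32: (idle)
t=33: (idle)
t=34: (idle)
t=35: (idle)

running at tick 16 = G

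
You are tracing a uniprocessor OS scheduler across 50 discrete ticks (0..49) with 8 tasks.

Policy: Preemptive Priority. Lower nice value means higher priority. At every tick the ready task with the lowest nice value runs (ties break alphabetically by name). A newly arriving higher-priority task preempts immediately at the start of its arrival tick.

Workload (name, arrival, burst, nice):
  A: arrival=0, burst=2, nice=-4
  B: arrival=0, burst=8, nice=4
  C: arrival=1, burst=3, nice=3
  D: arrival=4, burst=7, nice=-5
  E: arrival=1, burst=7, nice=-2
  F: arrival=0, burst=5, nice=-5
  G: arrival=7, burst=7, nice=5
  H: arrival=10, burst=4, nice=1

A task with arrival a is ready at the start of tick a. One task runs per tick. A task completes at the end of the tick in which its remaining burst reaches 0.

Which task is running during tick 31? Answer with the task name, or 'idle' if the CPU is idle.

t=0: ready={A,B,F} → run F
t=1: ready={A,B,C,E,F} → run F
t=2: ready={A,B,C,E,F} → run F
t=3: ready={A,B,C,E,F} → run F
t=4: ready={A,B,C,D,E,F} → run D
t=5: ready={A,B,C,D,E,F} → run D
t=6: ready={A,B,C,D,E,F} → run D
t=7: ready={A,B,C,D,E,F,G} → run D
t=8: ready={A,B,C,D,E,F,G} → run D
t=9: ready={A,B,C,D,E,F,G} → run D
t=10: ready={A,B,C,D,E,F,G,H} → run D
t=11: ready={A,B,C,E,F,G,H} → run F
t=12: ready={A,B,C,E,G,H} → run A
t=13: ready={A,B,C,E,G,H} → run A
t=14: ready={B,C,E,G,H} → run E
t=15: ready={B,C,E,G,H} → run E
t=16: ready={B,C,E,G,H} → run E
t=17: ready={B,C,E,G,H} → run E
t=18: ready={B,C,E,G,H} → run E
t=19: ready={B,C,E,G,H} → run E
t=20: ready={B,C,E,G,H} → run E
t=21: ready={B,C,G,H} → run H
t=22: ready={B,C,G,H} → run H
t=23: ready={B,C,G,H} → run H
t=24: ready={B,C,G,H} → run H
t=25: ready={B,C,G} → run C
t=26: ready={B,C,G} → run C
t=27: ready={B,C,G} → run C
t=28: ready={B,G} → run B
t=29: ready={B,G} → run B
t=30: ready={B,G} → run B
t=31: ready={B,G} → run B
t=32: ready={B,G} → run B
t=33: ready={B,G} → run B
t=34: ready={B,G} → run B
t=35: ready={B,G} → run B
t=36: ready={G} → run G
t=37: ready={G} → run G
t=38: ready={G} → run G
t=39: ready={G} → run G
t=40: ready={G} → run G
t=41: ready={G} → run G
t=42: ready={G} → run G
t=43: (idle)
t=44: (idle)
t=45: (idle)
t=46: (idle)
t=47: (idle)
t=48: (idle)
t=49: (idle)

running at tick 31 = B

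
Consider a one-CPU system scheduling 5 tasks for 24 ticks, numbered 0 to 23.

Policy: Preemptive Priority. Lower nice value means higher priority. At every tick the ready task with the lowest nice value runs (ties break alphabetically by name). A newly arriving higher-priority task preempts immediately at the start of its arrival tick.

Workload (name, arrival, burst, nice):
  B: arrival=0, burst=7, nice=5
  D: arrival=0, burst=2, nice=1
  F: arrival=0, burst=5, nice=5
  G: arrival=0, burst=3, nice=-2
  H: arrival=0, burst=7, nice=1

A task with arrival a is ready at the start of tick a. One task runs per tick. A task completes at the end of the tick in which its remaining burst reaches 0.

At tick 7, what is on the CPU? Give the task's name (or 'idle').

running at tick 7 = H

t=0: ready={B,D,F,G,H} → run G
t=1: ready={B,D,F,G,H} → run G
t=2: ready={B,D,F,G,H} → run G
t=3: ready={B,D,F,H} → run D
t=4: ready={B,D,F,H} → run D
t=5: ready={B,F,H} → run H
t=6: ready={B,F,H} → run H
t=7: ready={B,F,H} → run H
t=8: ready={B,F,H} → run H
t=9: ready={B,F,H} → run H
t=10: ready={B,F,H} → run H
t=11: ready={B,F,H} → run H
t=12: ready={B,F} → run B
t=13: ready={B,F} → run B
t=14: ready={B,F} → run B
t=15: ready={B,F} → run B
t=16: ready={B,F} → run B
t=17: ready={B,F} → run B
t=18: ready={B,F} → run B
t=19: ready={F} → run F
t=20: ready={F} → run F
t=21: ready={F} → run F
t=22: ready={F} → run F
t=23: ready={F} → run F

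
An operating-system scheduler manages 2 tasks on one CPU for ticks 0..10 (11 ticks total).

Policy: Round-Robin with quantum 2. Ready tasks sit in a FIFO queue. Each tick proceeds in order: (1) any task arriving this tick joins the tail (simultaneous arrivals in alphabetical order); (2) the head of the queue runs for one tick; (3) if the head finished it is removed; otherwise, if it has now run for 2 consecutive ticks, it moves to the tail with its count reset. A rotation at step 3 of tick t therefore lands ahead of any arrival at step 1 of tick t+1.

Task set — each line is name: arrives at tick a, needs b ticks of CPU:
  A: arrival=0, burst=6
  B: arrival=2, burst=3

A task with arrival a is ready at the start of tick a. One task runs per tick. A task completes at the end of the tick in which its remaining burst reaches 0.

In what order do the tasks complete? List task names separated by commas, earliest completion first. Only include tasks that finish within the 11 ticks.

completion order = A, B

t=0: queue=[A] q_used=0 → run A
t=1: queue=[A] q_used=1 → run A
t=2: queue=[A,B] q_used=0 → run A
t=3: queue=[A,B] q_used=1 → run A
t=4: queue=[B,A] q_used=0 → run B
t=5: queue=[B,A] q_used=1 → run B
t=6: queue=[A,B] q_used=0 → run A
t=7: queue=[A,B] q_used=1 → run A
t=8: queue=[B] q_used=0 → run B
t=9: (idle)
t=10: (idle)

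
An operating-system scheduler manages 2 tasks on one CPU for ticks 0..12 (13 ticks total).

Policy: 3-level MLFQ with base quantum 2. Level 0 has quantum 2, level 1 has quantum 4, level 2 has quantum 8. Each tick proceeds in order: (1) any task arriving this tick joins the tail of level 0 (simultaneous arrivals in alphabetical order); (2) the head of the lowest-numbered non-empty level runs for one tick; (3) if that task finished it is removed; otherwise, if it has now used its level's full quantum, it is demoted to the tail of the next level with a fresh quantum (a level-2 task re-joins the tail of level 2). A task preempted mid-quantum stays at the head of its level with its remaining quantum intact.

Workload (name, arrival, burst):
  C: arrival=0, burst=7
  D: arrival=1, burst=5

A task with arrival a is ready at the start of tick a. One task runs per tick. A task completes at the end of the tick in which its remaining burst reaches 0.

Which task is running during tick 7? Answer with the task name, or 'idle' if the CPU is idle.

t=0: L0/L1/L2 = C/-/- → run C
t=1: L0/L1/L2 = CD/-/- → run C
t=2: L0/L1/L2 = D/C/- → run D
t=3: L0/L1/L2 = D/C/- → run D
t=4: L0/L1/L2 = -/CD/- → run C
t=5: L0/L1/L2 = -/CD/- → run C
t=6: L0/L1/L2 = -/CD/- → run C
t=7: L0/L1/L2 = -/CD/- → run C
t=8: L0/L1/L2 = -/D/C → run D
t=9: L0/L1/L2 = -/D/C → run D
t=10: L0/L1/L2 = -/D/C → run D
t=11: L0/L1/L2 = -/-/C → run C
t=12: (idle)

running at tick 7 = C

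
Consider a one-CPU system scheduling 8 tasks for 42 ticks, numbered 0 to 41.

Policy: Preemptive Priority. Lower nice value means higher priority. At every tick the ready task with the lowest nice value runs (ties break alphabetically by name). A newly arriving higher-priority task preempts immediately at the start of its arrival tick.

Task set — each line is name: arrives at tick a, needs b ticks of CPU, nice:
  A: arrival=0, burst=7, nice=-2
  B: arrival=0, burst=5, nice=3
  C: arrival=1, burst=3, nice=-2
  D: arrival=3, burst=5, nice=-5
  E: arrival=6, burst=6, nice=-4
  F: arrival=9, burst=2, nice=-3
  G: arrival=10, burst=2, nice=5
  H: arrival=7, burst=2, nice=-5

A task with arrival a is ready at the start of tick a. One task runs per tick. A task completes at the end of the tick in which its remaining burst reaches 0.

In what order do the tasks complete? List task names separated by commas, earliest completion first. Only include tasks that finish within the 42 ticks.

t=0: ready={A,B} → run A
t=1: ready={A,B,C} → run A
t=2: ready={A,B,C} → run A
t=3: ready={A,B,C,D} → run D
t=4: ready={A,B,C,D} → run D
t=5: ready={A,B,C,D} → run D
t=6: ready={A,B,C,D,E} → run D
t=7: ready={A,B,C,D,E,H} → run D
t=8: ready={A,B,C,E,H} → run H
t=9: ready={A,B,C,E,F,H} → run H
t=10: ready={A,B,C,E,F,G} → run E
t=11: ready={A,B,C,E,F,G} → run E
t=12: ready={A,B,C,E,F,G} → run E
t=13: ready={A,B,C,E,F,G} → run E
t=14: ready={A,B,C,E,F,G} → run E
t=15: ready={A,B,C,E,F,G} → run E
t=16: ready={A,B,C,F,G} → run F
t=17: ready={A,B,C,F,G} → run F
t=18: ready={A,B,C,G} → run A
t=19: ready={A,B,C,G} → run A
t=20: ready={A,B,C,G} → run A
t=21: ready={A,B,C,G} → run A
t=22: ready={B,C,G} → run C
t=23: ready={B,C,G} → run C
t=24: ready={B,C,G} → run C
t=25: ready={B,G} → run B
t=26: ready={B,G} → run B
t=27: ready={B,G} → run B
t=28: ready={B,G} → run B
t=29: ready={B,G} → run B
t=30: ready={G} → run G
t=31: ready={G} → run G
t=32: (idle)
t=33: (idle)
t=34: (idle)
t=35: (idle)
t=36: (idle)
t=37: (idle)
t=38: (idle)
t=39: (idle)
t=40: (idle)
t=41: (idle)

completion order = D, H, E, F, A, C, B, G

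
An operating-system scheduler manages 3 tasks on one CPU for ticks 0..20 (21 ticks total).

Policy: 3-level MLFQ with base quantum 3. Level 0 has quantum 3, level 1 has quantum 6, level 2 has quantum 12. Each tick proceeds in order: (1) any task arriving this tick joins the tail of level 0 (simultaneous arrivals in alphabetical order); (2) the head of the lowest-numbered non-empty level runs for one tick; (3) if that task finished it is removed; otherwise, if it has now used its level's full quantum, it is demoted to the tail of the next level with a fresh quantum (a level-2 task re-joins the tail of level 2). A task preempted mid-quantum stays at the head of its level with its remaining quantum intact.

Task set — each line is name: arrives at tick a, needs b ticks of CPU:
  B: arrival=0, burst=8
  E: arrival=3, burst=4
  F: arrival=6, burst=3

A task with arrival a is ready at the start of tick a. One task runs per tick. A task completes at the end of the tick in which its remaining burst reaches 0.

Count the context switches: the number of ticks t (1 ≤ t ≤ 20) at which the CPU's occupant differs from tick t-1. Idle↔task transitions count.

t=0: L0/L1/L2 = B/-/- → run B
t=1: L0/L1/L2 = B/-/- → run B
t=2: L0/L1/L2 = B/-/- → run B
t=3: L0/L1/L2 = E/B/- → run E
t=4: L0/L1/L2 = E/B/- → run E
t=5: L0/L1/L2 = E/B/- → run E
t=6: L0/L1/L2 = F/BE/- → run F
t=7: L0/L1/L2 = F/BE/- → run F
t=8: L0/L1/L2 = F/BE/- → run F
t=9: L0/L1/L2 = -/BE/- → run B
t=10: L0/L1/L2 = -/BE/- → run B
t=11: L0/L1/L2 = -/BE/- → run B
t=12: L0/L1/L2 = -/BE/- → run B
t=13: L0/L1/L2 = -/BE/- → run B
t=14: L0/L1/L2 = -/E/- → run E
t=15: (idle)
t=16: (idle)
t=17: (idle)
t=18: (idle)
t=19: (idle)
t=20: (idle)

context switches = 5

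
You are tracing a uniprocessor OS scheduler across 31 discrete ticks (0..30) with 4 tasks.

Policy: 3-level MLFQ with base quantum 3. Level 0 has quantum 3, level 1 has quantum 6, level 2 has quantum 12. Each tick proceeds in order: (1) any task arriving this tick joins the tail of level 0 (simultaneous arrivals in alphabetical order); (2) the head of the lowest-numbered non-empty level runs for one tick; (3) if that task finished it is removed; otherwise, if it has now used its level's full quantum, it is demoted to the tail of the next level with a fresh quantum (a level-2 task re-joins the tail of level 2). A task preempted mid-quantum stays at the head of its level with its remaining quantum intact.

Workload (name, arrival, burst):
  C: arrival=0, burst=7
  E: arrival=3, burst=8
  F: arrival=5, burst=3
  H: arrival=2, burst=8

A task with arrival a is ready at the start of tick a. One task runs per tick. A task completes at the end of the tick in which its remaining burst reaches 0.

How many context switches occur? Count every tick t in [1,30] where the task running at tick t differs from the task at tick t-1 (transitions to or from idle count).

context switches = 7

t=0: L0/L1/L2 = C/-/- → run C
t=1: L0/L1/L2 = C/-/- → run C
t=2: L0/L1/L2 = CH/-/- → run C
t=3: L0/L1/L2 = HE/C/- → run H
t=4: L0/L1/L2 = HE/C/- → run H
t=5: L0/L1/L2 = HEF/C/- → run H
t=6: L0/L1/L2 = EF/CH/- → run E
t=7: L0/L1/L2 = EF/CH/- → run E
t=8: L0/L1/L2 = EF/CH/- → run E
t=9: L0/L1/L2 = F/CHE/- → run F
t=10: L0/L1/L2 = F/CHE/- → run F
t=11: L0/L1/L2 = F/CHE/- → run F
t=12: L0/L1/L2 = -/CHE/- → run C
t=13: L0/L1/L2 = -/CHE/- → run C
t=14: L0/L1/L2 = -/CHE/- → run C
t=15: L0/L1/L2 = -/CHE/- → run C
t=16: L0/L1/L2 = -/HE/- → run H
t=17: L0/L1/L2 = -/HE/- → run H
t=18: L0/L1/L2 = -/HE/- → run H
t=19: L0/L1/L2 = -/HE/- → run H
t=20: L0/L1/L2 = -/HE/- → run H
t=21: L0/L1/L2 = -/E/- → run E
t=22: L0/L1/L2 = -/E/- → run E
t=23: L0/L1/L2 = -/E/- → run E
t=24: L0/L1/L2 = -/E/- → run E
t=25: L0/L1/L2 = -/E/- → run E
t=26: (idle)
t=27: (idle)
t=28: (idle)
t=29: (idle)
t=30: (idle)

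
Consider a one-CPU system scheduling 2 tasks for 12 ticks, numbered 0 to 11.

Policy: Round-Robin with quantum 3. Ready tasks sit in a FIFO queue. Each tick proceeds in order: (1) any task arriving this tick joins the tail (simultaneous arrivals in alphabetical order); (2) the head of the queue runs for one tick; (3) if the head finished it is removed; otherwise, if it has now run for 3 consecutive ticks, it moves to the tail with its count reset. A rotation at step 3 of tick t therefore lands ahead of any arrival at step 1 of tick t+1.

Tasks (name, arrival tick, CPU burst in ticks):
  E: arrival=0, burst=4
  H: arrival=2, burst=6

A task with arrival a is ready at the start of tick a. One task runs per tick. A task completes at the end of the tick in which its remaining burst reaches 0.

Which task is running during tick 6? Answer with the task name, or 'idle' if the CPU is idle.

running at tick 6 = E

t=0: queue=[E] q_used=0 → run E
t=1: queue=[E] q_used=1 → run E
t=2: queue=[E,H] q_used=2 → run E
t=3: queue=[H,E] q_used=0 → run H
t=4: queue=[H,E] q_used=1 → run H
t=5: queue=[H,E] q_used=2 → run H
t=6: queue=[E,H] q_used=0 → run E
t=7: queue=[H] q_used=0 → run H
t=8: queue=[H] q_used=1 → run H
t=9: queue=[H] q_used=2 → run H
t=10: (idle)
t=11: (idle)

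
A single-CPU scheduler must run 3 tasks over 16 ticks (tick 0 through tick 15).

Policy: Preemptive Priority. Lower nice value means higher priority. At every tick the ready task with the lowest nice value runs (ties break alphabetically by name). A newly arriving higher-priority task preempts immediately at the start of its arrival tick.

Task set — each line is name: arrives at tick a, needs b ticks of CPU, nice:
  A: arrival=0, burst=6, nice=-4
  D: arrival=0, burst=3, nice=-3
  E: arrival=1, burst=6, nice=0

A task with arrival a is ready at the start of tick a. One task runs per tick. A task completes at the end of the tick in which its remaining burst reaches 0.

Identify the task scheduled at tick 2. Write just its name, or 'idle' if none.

t=0: ready={A,D} → run A
t=1: ready={A,D,E} → run A
t=2: ready={A,D,E} → run A
t=3: ready={A,D,E} → run A
t=4: ready={A,D,E} → run A
t=5: ready={A,D,E} → run A
t=6: ready={D,E} → run D
t=7: ready={D,E} → run D
t=8: ready={D,E} → run D
t=9: ready={E} → run E
t=10: ready={E} → run E
t=11: ready={E} → run E
t=12: ready={E} → run E
t=13: ready={E} → run E
t=14: ready={E} → run E
t=15: (idle)

running at tick 2 = A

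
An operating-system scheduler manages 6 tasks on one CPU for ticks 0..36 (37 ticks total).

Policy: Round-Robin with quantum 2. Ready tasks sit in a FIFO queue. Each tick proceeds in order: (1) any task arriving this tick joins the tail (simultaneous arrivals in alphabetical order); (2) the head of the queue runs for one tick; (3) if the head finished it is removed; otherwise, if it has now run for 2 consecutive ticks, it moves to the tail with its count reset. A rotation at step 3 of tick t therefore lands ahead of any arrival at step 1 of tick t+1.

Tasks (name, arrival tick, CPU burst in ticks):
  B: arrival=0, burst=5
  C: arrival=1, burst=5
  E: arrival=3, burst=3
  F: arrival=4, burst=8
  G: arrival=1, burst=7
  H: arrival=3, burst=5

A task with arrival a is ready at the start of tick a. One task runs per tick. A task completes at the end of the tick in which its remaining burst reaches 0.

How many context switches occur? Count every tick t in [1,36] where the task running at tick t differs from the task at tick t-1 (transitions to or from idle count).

t=0: queue=[B] q_used=0 → run B
t=1: queue=[B,C,G] q_used=1 → run B
t=2: queue=[C,G,B] q_used=0 → run C
t=3: queue=[C,G,B,E,H] q_used=1 → run C
t=4: queue=[G,B,E,H,C,F] q_used=0 → run G
t=5: queue=[G,B,E,H,C,F] q_used=1 → run G
t=6: queue=[B,E,H,C,F,G] q_used=0 → run B
t=7: queue=[B,E,H,C,F,G] q_used=1 → run B
t=8: queue=[E,H,C,F,G,B] q_used=0 → run E
t=9: queue=[E,H,C,F,G,B] q_used=1 → run E
t=10: queue=[H,C,F,G,B,E] q_used=0 → run H
t=11: queue=[H,C,F,G,B,E] q_used=1 → run H
t=12: queue=[C,F,G,B,E,H] q_used=0 → run C
t=13: queue=[C,F,G,B,E,H] q_used=1 → run C
t=14: queue=[F,G,B,E,H,C] q_used=0 → run F
t=15: queue=[F,G,B,E,H,C] q_used=1 → run F
t=16: queue=[G,B,E,H,C,F] q_used=0 → run G
t=17: queue=[G,B,E,H,C,F] q_used=1 → run G
t=18: queue=[B,E,H,C,F,G] q_used=0 → run B
t=19: queue=[E,H,C,F,G] q_used=0 → run E
t=20: queue=[H,C,F,G] q_used=0 → run H
t=21: queue=[H,C,F,G] q_used=1 → run H
t=22: queue=[C,F,G,H] q_used=0 → run C
t=23: queue=[F,G,H] q_used=0 → run F
t=24: queue=[F,G,H] q_used=1 → run F
t=25: queue=[G,H,F] q_used=0 → run G
t=26: queue=[G,H,F] q_used=1 → run G
t=27: queue=[H,F,G] q_used=0 → run H
t=28: queue=[F,G] q_used=0 → run F
t=29: queue=[F,G] q_used=1 → run F
t=30: queue=[G,F] q_used=0 → run G
t=31: queue=[F] q_used=0 → run F
t=32: queue=[F] q_used=1 → run F
t=33: (idle)
t=34: (idle)
t=35: (idle)
t=36: (idle)

context switches = 19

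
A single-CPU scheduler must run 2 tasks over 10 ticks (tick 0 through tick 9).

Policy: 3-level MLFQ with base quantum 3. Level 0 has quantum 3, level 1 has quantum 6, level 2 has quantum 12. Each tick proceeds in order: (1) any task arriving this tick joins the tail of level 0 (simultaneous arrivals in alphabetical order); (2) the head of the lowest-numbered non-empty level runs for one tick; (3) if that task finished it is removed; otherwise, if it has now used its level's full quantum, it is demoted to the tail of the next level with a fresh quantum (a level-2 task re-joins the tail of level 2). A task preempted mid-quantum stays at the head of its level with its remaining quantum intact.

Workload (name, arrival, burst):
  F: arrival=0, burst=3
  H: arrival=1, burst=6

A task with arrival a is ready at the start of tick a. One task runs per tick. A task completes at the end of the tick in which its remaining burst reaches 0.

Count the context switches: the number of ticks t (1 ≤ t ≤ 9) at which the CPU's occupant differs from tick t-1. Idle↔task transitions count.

context switches = 2

t=0: L0/L1/L2 = F/-/- → run F
t=1: L0/L1/L2 = FH/-/- → run F
t=2: L0/L1/L2 = FH/-/- → run F
t=3: L0/L1/L2 = H/-/- → run H
t=4: L0/L1/L2 = H/-/- → run H
t=5: L0/L1/L2 = H/-/- → run H
t=6: L0/L1/L2 = -/H/- → run H
t=7: L0/L1/L2 = -/H/- → run H
t=8: L0/L1/L2 = -/H/- → run H
t=9: (idle)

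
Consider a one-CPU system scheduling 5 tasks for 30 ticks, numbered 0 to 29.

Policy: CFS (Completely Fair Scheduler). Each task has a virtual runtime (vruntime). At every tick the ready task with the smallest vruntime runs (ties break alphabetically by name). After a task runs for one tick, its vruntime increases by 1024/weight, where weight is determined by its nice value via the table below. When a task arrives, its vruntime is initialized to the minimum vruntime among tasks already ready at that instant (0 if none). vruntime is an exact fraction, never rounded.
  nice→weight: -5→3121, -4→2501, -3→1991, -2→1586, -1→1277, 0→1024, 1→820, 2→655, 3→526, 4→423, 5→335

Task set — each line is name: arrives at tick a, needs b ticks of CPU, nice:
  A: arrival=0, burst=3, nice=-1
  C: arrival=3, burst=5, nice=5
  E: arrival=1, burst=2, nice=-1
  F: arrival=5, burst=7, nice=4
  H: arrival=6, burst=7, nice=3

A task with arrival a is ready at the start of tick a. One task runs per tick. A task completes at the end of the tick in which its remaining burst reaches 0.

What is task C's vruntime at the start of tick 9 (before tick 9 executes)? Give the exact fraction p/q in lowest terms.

t=0: vr[A=0] → run A
t=1: vr[A=1024/1277 E=1024/1277] → run A
t=2: vr[A=2048/1277 E=1024/1277] → run E
t=3: vr[A=2048/1277 C=2048/1277 E=2048/1277] → run A
t=4: vr[C=2048/1277 E=2048/1277] → run C
t=5: vr[C=1993728/427795 E=2048/1277 F=2048/1277] → run E
t=6: vr[C=1993728/427795 F=2048/1277 H=2048/1277] → run F
t=7: vr[C=1993728/427795 F=2173952/540171 H=2048/1277] → run H
t=8: vr[C=1993728/427795 F=2173952/540171 H=1192448/335851] → run H
t=9: vr[C=1993728/427795 F=2173952/540171 H=1846272/335851] → run F
t=10: vr[C=1993728/427795 F=3481600/540171 H=1846272/335851] → run C
t=11: vr[C=3301376/427795 F=3481600/540171 H=1846272/335851] → run H
t=12: vr[C=3301376/427795 F=3481600/540171 H=2500096/335851] → run F
t=13: vr[C=3301376/427795 F=1596416/180057 H=2500096/335851] → run H
t=14: vr[C=3301376/427795 F=1596416/180057 H=3153920/335851] → run C
t=15: vr[C=4609024/427795 F=1596416/180057 H=3153920/335851] → run F
t=16: vr[C=4609024/427795 F=6096896/540171 H=3153920/335851] → run H
t=17: vr[C=4609024/427795 F=6096896/540171 H=3807744/335851] → run C
t=18: vr[C=5916672/427795 F=6096896/540171 H=3807744/335851] → run F
t=19: vr[C=5916672/427795 F=7404544/540171 H=3807744/335851] → run H
t=20: vr[C=5916672/427795 F=7404544/540171 H=4461568/335851] → run H
t=21: vr[C=5916672/427795 F=7404544/540171] → run F
t=22: vr[C=5916672/427795 F=2904064/180057] → run C
t=23: vr[F=2904064/180057] → run F
t=24: (idle)
t=25: (idle)
t=26: (idle)
t=27: (idle)
t=28: (idle)
t=29: (idle)

vruntime(C, start of tick 9) = 1993728/427795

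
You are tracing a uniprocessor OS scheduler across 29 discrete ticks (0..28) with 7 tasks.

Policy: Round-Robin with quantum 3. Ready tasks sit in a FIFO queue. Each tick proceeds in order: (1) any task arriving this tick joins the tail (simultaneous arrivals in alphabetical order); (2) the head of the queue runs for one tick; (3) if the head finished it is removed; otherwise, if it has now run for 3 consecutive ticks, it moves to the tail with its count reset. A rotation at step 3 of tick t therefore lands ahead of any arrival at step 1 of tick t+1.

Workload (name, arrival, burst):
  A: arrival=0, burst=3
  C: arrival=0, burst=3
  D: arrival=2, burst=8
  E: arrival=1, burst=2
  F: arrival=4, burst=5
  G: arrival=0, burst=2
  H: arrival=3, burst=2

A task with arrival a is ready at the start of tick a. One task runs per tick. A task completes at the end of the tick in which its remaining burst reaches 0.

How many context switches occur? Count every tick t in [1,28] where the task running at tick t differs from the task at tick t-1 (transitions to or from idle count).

context switches = 10

t=0: queue=[A,C,G] q_used=0 → run A
t=1: queue=[A,C,G,E] q_used=1 → run A
t=2: queue=[A,C,G,E,D] q_used=2 → run A
t=3: queue=[C,G,E,D,H] q_used=0 → run C
t=4: queue=[C,G,E,D,H,F] q_used=1 → run C
t=5: queue=[C,G,E,D,H,F] q_used=2 → run C
t=6: queue=[G,E,D,H,F] q_used=0 → run G
t=7: queue=[G,E,D,H,F] q_used=1 → run G
t=8: queue=[E,D,H,F] q_used=0 → run E
t=9: queue=[E,D,H,F] q_used=1 → run E
t=10: queue=[D,H,F] q_used=0 → run D
t=11: queue=[D,H,F] q_used=1 → run D
t=12: queue=[D,H,F] q_used=2 → run D
t=13: queue=[H,F,D] q_used=0 → run H
t=14: queue=[H,F,D] q_used=1 → run H
t=15: queue=[F,D] q_used=0 → run F
t=16: queue=[F,D] q_used=1 → run F
t=17: queue=[F,D] q_used=2 → run F
t=18: queue=[D,F] q_used=0 → run D
t=19: queue=[D,F] q_used=1 → run D
t=20: queue=[D,F] q_used=2 → run D
t=21: queue=[F,D] q_used=0 → run F
t=22: queue=[F,D] q_used=1 → run F
t=23: queue=[D] q_used=0 → run D
t=24: queue=[D] q_used=1 → run D
t=25: (idle)
t=26: (idle)
t=27: (idle)
t=28: (idle)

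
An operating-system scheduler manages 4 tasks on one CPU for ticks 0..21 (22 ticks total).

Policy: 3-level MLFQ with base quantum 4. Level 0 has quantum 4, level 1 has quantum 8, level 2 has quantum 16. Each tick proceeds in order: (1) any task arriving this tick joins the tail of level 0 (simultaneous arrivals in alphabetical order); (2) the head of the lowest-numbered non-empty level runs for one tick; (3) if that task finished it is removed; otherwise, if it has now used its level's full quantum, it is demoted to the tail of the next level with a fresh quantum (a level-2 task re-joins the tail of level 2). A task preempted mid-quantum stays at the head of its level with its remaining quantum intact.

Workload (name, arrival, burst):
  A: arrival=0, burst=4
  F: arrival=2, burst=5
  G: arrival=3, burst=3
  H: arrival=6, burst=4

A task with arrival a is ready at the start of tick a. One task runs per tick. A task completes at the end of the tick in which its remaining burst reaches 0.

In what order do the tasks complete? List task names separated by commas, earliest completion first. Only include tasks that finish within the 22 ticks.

completion order = A, G, H, F

t=0: L0/L1/L2 = A/-/- → run A
t=1: L0/L1/L2 = A/-/- → run A
t=2: L0/L1/L2 = AF/-/- → run A
t=3: L0/L1/L2 = AFG/-/- → run A
t=4: L0/L1/L2 = FG/-/- → run F
t=5: L0/L1/L2 = FG/-/- → run F
t=6: L0/L1/L2 = FGH/-/- → run F
t=7: L0/L1/L2 = FGH/-/- → run F
t=8: L0/L1/L2 = GH/F/- → run G
t=9: L0/L1/L2 = GH/F/- → run G
t=10: L0/L1/L2 = GH/F/- → run G
t=11: L0/L1/L2 = H/F/- → run H
t=12: L0/L1/L2 = H/F/- → run H
t=13: L0/L1/L2 = H/F/- → run H
t=14: L0/L1/L2 = H/F/- → run H
t=15: L0/L1/L2 = -/F/- → run F
t=16: (idle)
t=17: (idle)
t=18: (idle)
t=19: (idle)
t=20: (idle)
t=21: (idle)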